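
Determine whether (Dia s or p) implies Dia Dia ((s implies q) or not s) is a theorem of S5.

Tableau for the negation not ((Dia s or p) implies Dia Dia ((s implies q) or not s)):
1. not ((Dia s or p) implies Dia Dia ((s implies q) or not s)), u
2. Dia s or p, u
3. not Dia Dia ((s implies q) or not s), u
4. not Dia ((s implies q) or not s), u
5. not ((s implies q) or not s), u
6. not (s implies q), u
7. s, u
8. not q, u
9. p, u
Accessibility: uRu
The negation has an open branch (countermodel exists).

No, not valid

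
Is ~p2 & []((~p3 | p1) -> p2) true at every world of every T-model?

No, not valid

Tableau for the negation ~(~p2 & []((~p3 | p1) -> p2)):
1. ~(~p2 & []((~p3 | p1) -> p2)), 0
2. ~[]((~p3 | p1) -> p2), 0
3. ~((~p3 | p1) -> p2), 1
4. ~p3 | p1, 1
5. ~p2, 1
6. p1, 1
Accessibility: 0R0, 0R1, 1R1
The negation has an open branch (countermodel exists).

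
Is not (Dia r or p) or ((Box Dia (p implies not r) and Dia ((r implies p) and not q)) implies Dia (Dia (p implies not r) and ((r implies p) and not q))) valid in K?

Tableau for the negation not (not (Dia r or p) or ((Box Dia (p implies not r) and Dia ((r implies p) and not q)) implies Dia (Dia (p implies not r) and ((r implies p) and not q)))):
1. not (not (Dia r or p) or ((Box Dia (p implies not r) and Dia ((r implies p) and not q)) implies Dia (Dia (p implies not r) and ((r implies p) and not q)))), w0
2. Dia r or p, w0
3. not ((Box Dia (p implies not r) and Dia ((r implies p) and not q)) implies Dia (Dia (p implies not r) and ((r implies p) and not q))), w0
4. Box Dia (p implies not r) and Dia ((r implies p) and not q), w0
5. not Dia (Dia (p implies not r) and ((r implies p) and not q)), w0
6. Box Dia (p implies not r), w0
7. Dia ((r implies p) and not q), w0
8. Dia r, w0
9. (r implies p) and not q, w1
10. r implies p, w1
11. not q, w1
12. not (Dia (p implies not r) and ((r implies p) and not q)), w1
13. Dia (p implies not r), w1
14. p, w1
15. not Dia (p implies not r), w1
16. r, w2
17. not (Dia (p implies not r) and ((r implies p) and not q)), w2
18. Dia (p implies not r), w2
19. not ((r implies p) and not q), w2
20. not (r implies p), w2
21. not p, w2
22. p implies not r, w3
23. not (p implies not r), w3
24. p, w3
25. r, w3
26. not r, w3
Accessibility: w0Rw1, w0Rw2, w1Rw3
Branch closes: r and not r both at w3.
All branches of the negation close; one closing branch shown above.

Yes, valid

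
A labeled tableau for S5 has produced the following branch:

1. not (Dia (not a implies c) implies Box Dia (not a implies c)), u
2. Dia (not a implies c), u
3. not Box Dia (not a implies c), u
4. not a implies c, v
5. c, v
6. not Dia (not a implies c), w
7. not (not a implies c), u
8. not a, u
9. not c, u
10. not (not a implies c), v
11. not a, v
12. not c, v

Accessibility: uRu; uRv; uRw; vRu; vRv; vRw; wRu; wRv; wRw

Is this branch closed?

Yes, closed

Both c and not c appear at v.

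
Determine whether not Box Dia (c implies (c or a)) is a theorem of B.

Not valid

Tableau for the negation Box Dia (c implies (c or a)):
1. Box Dia (c implies (c or a)), 0
2. Dia (c implies (c or a)), 0   [Box-rule on 1 via 0R0]
3. c implies (c or a), 1   [Dia-rule on 2: fresh world 1, 0R1]
4. Dia (c implies (c or a)), 1   [Box-rule on 1 via 0R1]
5. c or a, 1   [implies-rule on 3 (branches; this branch)]
6. a, 1   [or-rule on 5 (branches; this branch)]
7. c implies (c or a), 2   [Dia-rule on 4: fresh world 2, 1R2]
8. c or a, 2   [implies-rule on 7 (branches; this branch)]
9. a, 2   [or-rule on 8 (branches; this branch)]
Accessibility: 0R0, 0R1, 1R0, 1R1, 1R2, 2R1, 2R2
The negation has an open branch (countermodel exists).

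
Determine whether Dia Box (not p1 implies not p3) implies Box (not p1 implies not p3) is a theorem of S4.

Tableau for the negation not (Dia Box (not p1 implies not p3) implies Box (not p1 implies not p3)):
1. not (Dia Box (not p1 implies not p3) implies Box (not p1 implies not p3)), u
2. Dia Box (not p1 implies not p3), u
3. not Box (not p1 implies not p3), u
4. Box (not p1 implies not p3), v
5. not p1 implies not p3, v
6. not p3, v
7. not (not p1 implies not p3), w
8. not p1, w
9. p3, w
Accessibility: uRu, uRv, uRw, vRv, wRw
The negation has an open branch (countermodel exists).

Invalid (countermodel exists)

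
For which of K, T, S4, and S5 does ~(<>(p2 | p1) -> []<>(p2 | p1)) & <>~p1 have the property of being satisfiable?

S5-tableau for the formula:
1. ~(<>(p2 | p1) -> []<>(p2 | p1)) & <>~p1, u
2. ~(<>(p2 | p1) -> []<>(p2 | p1)), u
3. <>~p1, u
4. <>(p2 | p1), u
5. ~[]<>(p2 | p1), u
6. ~p1, v
7. p2 | p1, w
8. p1, w
9. ~<>(p2 | p1), x
10. ~(p2 | p1), u
11. ~p2, u
12. ~p1, u
13. ~(p2 | p1), v
14. ~p2, v
15. ~(p2 | p1), w
16. ~p2, w
17. ~p1, w
Accessibility: uRu, uRv, uRw, uRx, vRu, vRv, vRw, vRx, wRu, wRv, wRw, wRx, xRu, xRv, xRw, xRx
Branch closes: p1 and ~p1 both at w.
Every branch closes (one shown): unsatisfiable in S5.
S4-tableau for the formula:
1. ~(<>(p2 | p1) -> []<>(p2 | p1)) & <>~p1, u
2. ~(<>(p2 | p1) -> []<>(p2 | p1)), u
3. <>~p1, u
4. <>(p2 | p1), u
5. ~[]<>(p2 | p1), u
6. ~p1, v
7. p2 | p1, w
8. p1, w
9. ~<>(p2 | p1), x
10. ~(p2 | p1), x
11. ~p2, x
12. ~p1, x
Accessibility: uRu, uRv, uRw, uRx, vRv, wRw, xRx
Complete open branch: satisfiable in S4, hence also in K, T (this S4-model is also a K-model and a T-model).

K, T, S4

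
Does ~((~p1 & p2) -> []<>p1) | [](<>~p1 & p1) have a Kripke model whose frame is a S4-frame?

1. ~((~p1 & p2) -> []<>p1) | [](<>~p1 & p1), u
2. ~((~p1 & p2) -> []<>p1), u   [|-rule on 1 (branches; this branch)]
3. ~p1 & p2, u   [~->-rule on 2]
4. ~[]<>p1, u   [~->-rule on 2]
5. ~p1, u   [&-rule on 3]
6. p2, u   [&-rule on 3]
7. ~<>p1, v   [~[]-rule on 4: fresh world v, uRv]
8. ~p1, v   [~<>-rule on 7 via vRv]
Accessibility: uRu, uRv, vRv

Satisfiable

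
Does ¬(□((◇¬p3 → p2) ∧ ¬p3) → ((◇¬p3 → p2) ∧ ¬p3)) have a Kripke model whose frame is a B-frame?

1. ¬(□((◇¬p3 → p2) ∧ ¬p3) → ((◇¬p3 → p2) ∧ ¬p3)), 0
2. □((◇¬p3 → p2) ∧ ¬p3), 0
3. ¬((◇¬p3 → p2) ∧ ¬p3), 0
4. (◇¬p3 → p2) ∧ ¬p3, 0
5. ◇¬p3 → p2, 0
6. ¬p3, 0
7. ¬(◇¬p3 → p2), 0
8. ◇¬p3, 0
9. ¬p2, 0
10. ¬◇¬p3, 0
11. p3, 0
Accessibility: 0R0
Branch closes: p3 and ¬p3 both at 0.
All branches of the tableau close; one closing branch shown above.

No, unsatisfiable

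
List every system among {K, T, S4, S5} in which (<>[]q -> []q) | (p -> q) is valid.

S5

S4-tableau for the negation ~((<>[]q -> []q) | (p -> q)):
1. ~((<>[]q -> []q) | (p -> q)), w0
2. ~(<>[]q -> []q), w0   [~|-rule on 1]
3. ~(p -> q), w0   [~|-rule on 1]
4. <>[]q, w0   [~->-rule on 2]
5. ~[]q, w0   [~->-rule on 2]
6. p, w0   [~->-rule on 3]
7. ~q, w0   [~->-rule on 3]
8. []q, w1   [<>-rule on 4: fresh world w1, w0Rw1]
9. q, w1   [[]-rule on 8 via w1Rw1]
10. ~q, w2   [~[]-rule on 5: fresh world w2, w0Rw2]
Accessibility: w0Rw0, w0Rw1, w0Rw2, w1Rw1, w2Rw2
Complete open branch: countermodel on an S4-frame, so not valid in S4, nor in K, T (the same frame is also a K-frame and a T-frame).
S5-tableau for the negation ~((<>[]q -> []q) | (p -> q)):
1. ~((<>[]q -> []q) | (p -> q)), w0
2. ~(<>[]q -> []q), w0   [~|-rule on 1]
3. ~(p -> q), w0   [~|-rule on 1]
4. <>[]q, w0   [~->-rule on 2]
5. ~[]q, w0   [~->-rule on 2]
6. p, w0   [~->-rule on 3]
7. ~q, w0   [~->-rule on 3]
8. []q, w1   [<>-rule on 4: fresh world w1, w0Rw1]
9. q, w0   [[]-rule on 8 via w1Rw0]
Accessibility: w0Rw0, w0Rw1, w1Rw0, w1Rw1
Branch closes: q and ~q both at w0.
Every branch closes (one shown): valid in S5.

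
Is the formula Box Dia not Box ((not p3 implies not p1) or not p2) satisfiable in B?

Satisfiable (open branch found)

1. Box Dia not Box ((not p3 implies not p1) or not p2), u
2. Dia not Box ((not p3 implies not p1) or not p2), u
3. not Box ((not p3 implies not p1) or not p2), v
4. Dia not Box ((not p3 implies not p1) or not p2), v
5. not ((not p3 implies not p1) or not p2), w
6. not (not p3 implies not p1), w
7. p2, w
8. not p3, w
9. p1, w
10. not Box ((not p3 implies not p1) or not p2), x
11. not ((not p3 implies not p1) or not p2), y
12. not (not p3 implies not p1), y
13. p2, y
14. not p3, y
15. p1, y
Accessibility: uRu, uRv, vRu, vRv, vRw, vRx, wRv, wRw, xRv, xRx, xRy, yRx, yRy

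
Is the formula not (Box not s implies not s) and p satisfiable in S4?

1. not (Box not s implies not s) and p, w0
2. not (Box not s implies not s), w0
3. p, w0
4. Box not s, w0
5. s, w0
6. not s, w0
Accessibility: w0Rw0
Branch closes: s and not s both at w0.
Every branch closes; the branch above is one of them.

Unsatisfiable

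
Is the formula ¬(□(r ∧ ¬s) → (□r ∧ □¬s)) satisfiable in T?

1. ¬(□(r ∧ ¬s) → (□r ∧ □¬s)), 0
2. □(r ∧ ¬s), 0
3. ¬(□r ∧ □¬s), 0
4. r ∧ ¬s, 0
5. r, 0
6. ¬s, 0
7. ¬□¬s, 0
8. s, 1
9. r ∧ ¬s, 1
10. r, 1
11. ¬s, 1
Accessibility: 0R0, 0R1, 1R1
Branch closes: s and ¬s both at 1.
(One branch shown.) All branches close.

Unsatisfiable (every branch closes)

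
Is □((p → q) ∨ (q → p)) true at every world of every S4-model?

Tableau for the negation ¬□((p → q) ∨ (q → p)):
1. ¬□((p → q) ∨ (q → p)), w0
2. ¬((p → q) ∨ (q → p)), w1
3. ¬(p → q), w1
4. ¬(q → p), w1
5. p, w1
6. ¬q, w1
7. q, w1
8. ¬p, w1
Accessibility: w0Rw0, w0Rw1, w1Rw1
Branch closes: q and ¬q both at w1.
Every branch of the negation's tableau closes; the branch above is one of them.

Valid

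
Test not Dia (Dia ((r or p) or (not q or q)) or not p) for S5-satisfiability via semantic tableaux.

1. not Dia (Dia ((r or p) or (not q or q)) or not p), 0
2. not (Dia ((r or p) or (not q or q)) or not p), 0
3. not Dia ((r or p) or (not q or q)), 0
4. p, 0
5. not ((r or p) or (not q or q)), 0
6. not (r or p), 0
7. not (not q or q), 0
8. not r, 0
9. not p, 0
Accessibility: 0R0
Branch closes: p and not p both at 0.
Every branch closes; the branch above is one of them.

Unsatisfiable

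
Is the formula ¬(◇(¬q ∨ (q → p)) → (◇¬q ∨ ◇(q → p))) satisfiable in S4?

Unsatisfiable

1. ¬(◇(¬q ∨ (q → p)) → (◇¬q ∨ ◇(q → p))), w0
2. ◇(¬q ∨ (q → p)), w0   [¬→-rule on 1]
3. ¬(◇¬q ∨ ◇(q → p)), w0   [¬→-rule on 1]
4. ¬◇¬q, w0   [¬∨-rule on 3]
5. ¬◇(q → p), w0   [¬∨-rule on 3]
6. q, w0   [¬◇-rule on 4 via w0Rw0]
7. ¬(q → p), w0   [¬◇-rule on 5 via w0Rw0]
8. ¬p, w0   [¬→-rule on 7]
9. ¬q ∨ (q → p), w1   [◇-rule on 2: fresh world w1, w0Rw1]
10. q, w1   [¬◇-rule on 4 via w0Rw1]
11. ¬(q → p), w1   [¬◇-rule on 5 via w0Rw1]
12. ¬p, w1   [¬→-rule on 11]
13. q → p, w1   [∨-rule on 9 (branches; this branch)]
14. p, w1   [→-rule on 13 (branches; this branch)]
Accessibility: w0Rw0, w0Rw1, w1Rw1
Branch closes: p and ¬p both at w1.
(One branch shown.) All branches close.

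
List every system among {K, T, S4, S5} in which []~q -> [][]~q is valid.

T-tableau for the negation ~([]~q -> [][]~q):
1. ~([]~q -> [][]~q), 0
2. []~q, 0
3. ~[][]~q, 0
4. ~q, 0
5. ~[]~q, 1
6. ~q, 1
7. q, 2
Accessibility: 0R0, 0R1, 1R1, 1R2, 2R2
Complete open branch: countermodel on a T-frame, so not valid in T, nor in K (the same frame is also a K-frame).
S4-tableau for the negation ~([]~q -> [][]~q):
1. ~([]~q -> [][]~q), 0
2. []~q, 0
3. ~[][]~q, 0
4. ~q, 0
5. ~[]~q, 1
6. ~q, 1
7. q, 2
8. ~q, 2
Accessibility: 0R0, 0R1, 0R2, 1R1, 1R2, 2R2
Branch closes: q and ~q both at 2.
Every branch closes (one shown): valid in S4, hence also in S5 (every theorem of S4 is a theorem of S5).

S4, S5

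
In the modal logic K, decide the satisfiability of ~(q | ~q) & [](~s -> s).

1. ~(q | ~q) & [](~s -> s), 0
2. ~(q | ~q), 0
3. [](~s -> s), 0
4. ~q, 0
5. q, 0
Branch closes: q and ~q both at 0.
All branches of the tableau close; one closing branch shown above.

Unsatisfiable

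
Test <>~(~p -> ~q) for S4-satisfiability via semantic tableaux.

1. <>~(~p -> ~q), w0
2. ~(~p -> ~q), w1   [<>-rule on 1: fresh world w1, w0Rw1]
3. ~p, w1   [~->-rule on 2]
4. q, w1   [~->-rule on 2]
Accessibility: w0Rw0, w0Rw1, w1Rw1

Yes, satisfiable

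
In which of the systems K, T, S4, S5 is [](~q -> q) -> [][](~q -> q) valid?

S4, S5

S4-tableau for the negation ~([](~q -> q) -> [][](~q -> q)):
1. ~([](~q -> q) -> [][](~q -> q)), 0
2. [](~q -> q), 0
3. ~[][](~q -> q), 0
4. ~q -> q, 0
5. q, 0
6. ~[](~q -> q), 1
7. ~q -> q, 1
8. q, 1
9. ~(~q -> q), 2
10. ~q, 2
11. ~q -> q, 2
12. q, 2
Accessibility: 0R0, 0R1, 0R2, 1R1, 1R2, 2R2
Branch closes: q and ~q both at 2.
Every branch closes (one shown): valid in S4, hence also in S5 (every theorem of S4 is a theorem of S5).
T-tableau for the negation ~([](~q -> q) -> [][](~q -> q)):
1. ~([](~q -> q) -> [][](~q -> q)), 0
2. [](~q -> q), 0
3. ~[][](~q -> q), 0
4. ~q -> q, 0
5. q, 0
6. ~[](~q -> q), 1
7. ~q -> q, 1
8. q, 1
9. ~(~q -> q), 2
10. ~q, 2
Accessibility: 0R0, 0R1, 1R1, 1R2, 2R2
Complete open branch: countermodel on a T-frame, so not valid in T, nor in K (the same frame is also a K-frame).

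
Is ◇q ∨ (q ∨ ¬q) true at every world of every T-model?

Tableau for the negation ¬(◇q ∨ (q ∨ ¬q)):
1. ¬(◇q ∨ (q ∨ ¬q)), u
2. ¬◇q, u
3. ¬(q ∨ ¬q), u
4. ¬q, u
5. q, u
Accessibility: uRu
Branch closes: q and ¬q both at u.
All branches of the negation close; one closing branch shown above.

Valid in T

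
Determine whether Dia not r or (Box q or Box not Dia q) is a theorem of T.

Tableau for the negation not (Dia not r or (Box q or Box not Dia q)):
1. not (Dia not r or (Box q or Box not Dia q)), w0
2. not Dia not r, w0
3. not (Box q or Box not Dia q), w0
4. not Box q, w0
5. not Box not Dia q, w0
6. r, w0
7. not q, w1
8. r, w1
9. Dia q, w2
10. r, w2
11. q, w3
Accessibility: w0Rw0, w0Rw1, w0Rw2, w1Rw1, w2Rw2, w2Rw3, w3Rw3
The negation has an open branch (countermodel exists).

Invalid (countermodel exists)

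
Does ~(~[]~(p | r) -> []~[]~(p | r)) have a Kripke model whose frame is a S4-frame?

1. ~(~[]~(p | r) -> []~[]~(p | r)), u
2. ~[]~(p | r), u
3. ~[]~[]~(p | r), u
4. p | r, v
5. r, v
6. []~(p | r), w
7. ~(p | r), w
8. ~p, w
9. ~r, w
Accessibility: uRu, uRv, uRw, vRv, wRw

Yes, satisfiable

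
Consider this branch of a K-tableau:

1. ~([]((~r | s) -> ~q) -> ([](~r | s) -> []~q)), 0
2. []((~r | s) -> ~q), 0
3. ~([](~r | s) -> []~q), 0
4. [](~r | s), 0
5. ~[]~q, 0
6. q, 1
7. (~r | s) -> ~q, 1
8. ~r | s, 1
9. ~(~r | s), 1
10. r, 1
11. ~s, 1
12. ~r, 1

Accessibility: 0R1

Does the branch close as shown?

Both r and ~r appear at 1.

Yes, closed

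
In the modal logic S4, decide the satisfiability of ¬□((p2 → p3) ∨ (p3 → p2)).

1. ¬□((p2 → p3) ∨ (p3 → p2)), w0
2. ¬((p2 → p3) ∨ (p3 → p2)), w1
3. ¬(p2 → p3), w1
4. ¬(p3 → p2), w1
5. p2, w1
6. ¬p3, w1
7. p3, w1
8. ¬p2, w1
Accessibility: w0Rw0, w0Rw1, w1Rw1
Branch closes: p3 and ¬p3 both at w1.
(One branch shown.) All branches close.

No, unsatisfiable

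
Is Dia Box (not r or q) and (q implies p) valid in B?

Invalid (countermodel exists)

Tableau for the negation not (Dia Box (not r or q) and (q implies p)):
1. not (Dia Box (not r or q) and (q implies p)), 0
2. not (q implies p), 0
3. q, 0
4. not p, 0
Accessibility: 0R0
The negation has an open branch (countermodel exists).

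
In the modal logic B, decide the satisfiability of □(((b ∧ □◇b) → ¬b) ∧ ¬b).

Yes, satisfiable

1. □(((b ∧ □◇b) → ¬b) ∧ ¬b), w0
2. ((b ∧ □◇b) → ¬b) ∧ ¬b, w0
3. (b ∧ □◇b) → ¬b, w0
4. ¬b, w0
Accessibility: w0Rw0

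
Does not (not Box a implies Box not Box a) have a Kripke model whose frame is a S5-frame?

1. not (not Box a implies Box not Box a), u
2. not Box a, u
3. not Box not Box a, u
4. not a, v
5. Box a, w
6. a, u
7. a, v
Accessibility: uRu, uRv, uRw, vRu, vRv, vRw, wRu, wRv, wRw
Branch closes: a and not a both at v.
All branches of the tableau close; one closing branch shown above.

No, unsatisfiable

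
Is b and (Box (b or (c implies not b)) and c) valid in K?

Tableau for the negation not (b and (Box (b or (c implies not b)) and c)):
1. not (b and (Box (b or (c implies not b)) and c)), 0
2. not (Box (b or (c implies not b)) and c), 0   [neg-and-rule on 1 (branches; this branch)]
3. not c, 0   [neg-and-rule on 2 (branches; this branch)]
The negation has an open branch (countermodel exists).

No, not valid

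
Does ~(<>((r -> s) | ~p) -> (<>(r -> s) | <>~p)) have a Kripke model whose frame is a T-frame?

Unsatisfiable

1. ~(<>((r -> s) | ~p) -> (<>(r -> s) | <>~p)), u
2. <>((r -> s) | ~p), u
3. ~(<>(r -> s) | <>~p), u
4. ~<>(r -> s), u
5. ~<>~p, u
6. ~(r -> s), u
7. r, u
8. ~s, u
9. p, u
10. (r -> s) | ~p, v
11. ~(r -> s), v
12. r, v
13. ~s, v
14. p, v
15. r -> s, v
16. s, v
Accessibility: uRu, uRv, vRv
Branch closes: s and ~s both at v.
(One branch shown.) All branches close.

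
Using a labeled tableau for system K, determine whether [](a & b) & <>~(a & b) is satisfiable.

Unsatisfiable (every branch closes)

1. [](a & b) & <>~(a & b), u
2. [](a & b), u
3. <>~(a & b), u
4. ~(a & b), v
5. a & b, v
6. a, v
7. b, v
8. ~b, v
Accessibility: uRv
Branch closes: b and ~b both at v.
(One branch shown.) All branches close.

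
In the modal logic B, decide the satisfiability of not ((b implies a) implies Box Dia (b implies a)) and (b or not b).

Unsatisfiable

1. not ((b implies a) implies Box Dia (b implies a)) and (b or not b), w0
2. not ((b implies a) implies Box Dia (b implies a)), w0
3. b or not b, w0
4. b implies a, w0
5. not Box Dia (b implies a), w0
6. not b, w0
7. a, w0
8. not Dia (b implies a), w1
9. not (b implies a), w0
10. b, w0
11. not a, w0
Accessibility: w0Rw0, w0Rw1, w1Rw0, w1Rw1
Branch closes: b and not b both at w0.
Every branch closes; the branch above is one of them.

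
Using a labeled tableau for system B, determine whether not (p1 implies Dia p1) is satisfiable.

No, unsatisfiable

1. not (p1 implies Dia p1), u
2. p1, u
3. not Dia p1, u
4. not p1, u
Accessibility: uRu
Branch closes: p1 and not p1 both at u.
All branches of the tableau close; one closing branch shown above.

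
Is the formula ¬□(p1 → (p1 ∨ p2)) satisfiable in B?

1. ¬□(p1 → (p1 ∨ p2)), u
2. ¬(p1 → (p1 ∨ p2)), v   [¬□-rule on 1: fresh world v, uRv]
3. p1, v   [¬→-rule on 2]
4. ¬(p1 ∨ p2), v   [¬→-rule on 2]
5. ¬p1, v   [¬∨-rule on 4]
6. ¬p2, v   [¬∨-rule on 4]
Accessibility: uRu, uRv, vRu, vRv
Branch closes: p1 and ¬p1 both at v.
(One branch shown.) All branches close.

Unsatisfiable (every branch closes)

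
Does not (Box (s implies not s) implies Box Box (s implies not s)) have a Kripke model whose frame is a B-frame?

1. not (Box (s implies not s) implies Box Box (s implies not s)), u
2. Box (s implies not s), u
3. not Box Box (s implies not s), u
4. s implies not s, u
5. not s, u
6. not Box (s implies not s), v
7. s implies not s, v
8. not s, v
9. not (s implies not s), w
10. s, w
Accessibility: uRu, uRv, vRu, vRv, vRw, wRv, wRw

Satisfiable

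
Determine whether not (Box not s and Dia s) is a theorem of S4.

Yes, valid

Tableau for the negation Box not s and Dia s:
1. Box not s and Dia s, u
2. Box not s, u
3. Dia s, u
4. not s, u
5. s, v
6. not s, v
Accessibility: uRu, uRv, vRv
Branch closes: s and not s both at v.
All branches of the negation close; one closing branch shown above.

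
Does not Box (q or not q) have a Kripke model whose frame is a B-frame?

1. not Box (q or not q), 0
2. not (q or not q), 1   [neg-Box-rule on 1: fresh world 1, 0R1]
3. not q, 1   [neg-or-rule on 2]
4. q, 1   [neg-or-rule on 2]
Accessibility: 0R0, 0R1, 1R0, 1R1
Branch closes: q and not q both at 1.
All branches of the tableau close; one closing branch shown above.

No, unsatisfiable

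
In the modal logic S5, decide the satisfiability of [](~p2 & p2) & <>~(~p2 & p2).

No, unsatisfiable

1. [](~p2 & p2) & <>~(~p2 & p2), w0
2. [](~p2 & p2), w0   [&-rule on 1]
3. <>~(~p2 & p2), w0   [&-rule on 1]
4. ~p2 & p2, w0   [[]-rule on 2 via w0Rw0]
5. ~p2, w0   [&-rule on 4]
6. p2, w0   [&-rule on 4]
Accessibility: w0Rw0
Branch closes: p2 and ~p2 both at w0.
All branches of the tableau close; one closing branch shown above.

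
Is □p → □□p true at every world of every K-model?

Tableau for the negation ¬(□p → □□p):
1. ¬(□p → □□p), u
2. □p, u
3. ¬□□p, u
4. ¬□p, v
5. p, v
6. ¬p, w
Accessibility: uRv, vRw
The negation has an open branch (countermodel exists).

No, not valid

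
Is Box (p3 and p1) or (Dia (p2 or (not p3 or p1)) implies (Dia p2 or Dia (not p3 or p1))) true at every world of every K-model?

Valid

Tableau for the negation not (Box (p3 and p1) or (Dia (p2 or (not p3 or p1)) implies (Dia p2 or Dia (not p3 or p1)))):
1. not (Box (p3 and p1) or (Dia (p2 or (not p3 or p1)) implies (Dia p2 or Dia (not p3 or p1)))), 0
2. not Box (p3 and p1), 0
3. not (Dia (p2 or (not p3 or p1)) implies (Dia p2 or Dia (not p3 or p1))), 0
4. Dia (p2 or (not p3 or p1)), 0
5. not (Dia p2 or Dia (not p3 or p1)), 0
6. not Dia p2, 0
7. not Dia (not p3 or p1), 0
8. not (p3 and p1), 1
9. not p2, 1
10. not (not p3 or p1), 1
11. p3, 1
12. not p1, 1
13. p2 or (not p3 or p1), 2
14. not p2, 2
15. not (not p3 or p1), 2
16. p3, 2
17. not p1, 2
18. not p3 or p1, 2
19. p1, 2
Accessibility: 0R1, 0R2
Branch closes: p1 and not p1 both at 2.
All branches of the negation close; one closing branch shown above.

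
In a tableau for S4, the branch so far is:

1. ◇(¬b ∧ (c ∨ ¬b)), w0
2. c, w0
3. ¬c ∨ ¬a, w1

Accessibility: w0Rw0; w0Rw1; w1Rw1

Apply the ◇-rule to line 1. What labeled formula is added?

a fresh world w2 with w0Rw2, and ¬b ∧ (c ∨ ¬b) at w2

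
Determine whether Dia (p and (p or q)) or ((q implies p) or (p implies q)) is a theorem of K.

Valid in K

Tableau for the negation not (Dia (p and (p or q)) or ((q implies p) or (p implies q))):
1. not (Dia (p and (p or q)) or ((q implies p) or (p implies q))), 0
2. not Dia (p and (p or q)), 0
3. not ((q implies p) or (p implies q)), 0
4. not (q implies p), 0
5. not (p implies q), 0
6. q, 0
7. not p, 0
8. p, 0
9. not q, 0
Branch closes: p and not p both at 0.
Every branch of the negation's tableau closes; the branch above is one of them.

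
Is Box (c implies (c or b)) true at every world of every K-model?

Tableau for the negation not Box (c implies (c or b)):
1. not Box (c implies (c or b)), 0
2. not (c implies (c or b)), 1
3. c, 1
4. not (c or b), 1
5. not c, 1
6. not b, 1
Accessibility: 0R1
Branch closes: c and not c both at 1.
All branches of the negation close; one closing branch shown above.

Yes, valid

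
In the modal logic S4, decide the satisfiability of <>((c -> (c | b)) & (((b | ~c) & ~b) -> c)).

1. <>((c -> (c | b)) & (((b | ~c) & ~b) -> c)), 0
2. (c -> (c | b)) & (((b | ~c) & ~b) -> c), 1   [<>-rule on 1: fresh world 1, 0R1]
3. c -> (c | b), 1   [&-rule on 2]
4. ((b | ~c) & ~b) -> c, 1   [&-rule on 2]
5. c | b, 1   [->-rule on 3 (branches; this branch)]
6. c, 1   [->-rule on 4 (branches; this branch)]
7. b, 1   [|-rule on 5 (branches; this branch)]
Accessibility: 0R0, 0R1, 1R1

Satisfiable (open branch found)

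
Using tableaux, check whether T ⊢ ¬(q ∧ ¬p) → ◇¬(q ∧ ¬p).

Yes, valid

Tableau for the negation ¬(¬(q ∧ ¬p) → ◇¬(q ∧ ¬p)):
1. ¬(¬(q ∧ ¬p) → ◇¬(q ∧ ¬p)), w0
2. ¬(q ∧ ¬p), w0
3. ¬◇¬(q ∧ ¬p), w0
4. q ∧ ¬p, w0
5. q, w0
6. ¬p, w0
7. p, w0
Accessibility: w0Rw0
Branch closes: p and ¬p both at w0.
Every branch of the negation's tableau closes; the branch above is one of them.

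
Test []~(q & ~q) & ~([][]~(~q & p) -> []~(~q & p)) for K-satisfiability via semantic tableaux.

Satisfiable (open branch found)

1. []~(q & ~q) & ~([][]~(~q & p) -> []~(~q & p)), 0
2. []~(q & ~q), 0
3. ~([][]~(~q & p) -> []~(~q & p)), 0
4. [][]~(~q & p), 0
5. ~[]~(~q & p), 0
6. ~q & p, 1
7. ~q, 1
8. p, 1
9. ~(q & ~q), 1
10. []~(~q & p), 1
Accessibility: 0R1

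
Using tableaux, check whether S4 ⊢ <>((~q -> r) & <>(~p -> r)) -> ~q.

Tableau for the negation ~(<>((~q -> r) & <>(~p -> r)) -> ~q):
1. ~(<>((~q -> r) & <>(~p -> r)) -> ~q), 0
2. <>((~q -> r) & <>(~p -> r)), 0
3. q, 0
4. (~q -> r) & <>(~p -> r), 1
5. ~q -> r, 1
6. <>(~p -> r), 1
7. r, 1
8. ~p -> r, 2
9. r, 2
Accessibility: 0R0, 0R1, 0R2, 1R1, 1R2, 2R2
The negation has an open branch (countermodel exists).

Invalid (countermodel exists)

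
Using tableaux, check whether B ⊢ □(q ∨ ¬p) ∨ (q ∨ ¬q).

Valid in B

Tableau for the negation ¬(□(q ∨ ¬p) ∨ (q ∨ ¬q)):
1. ¬(□(q ∨ ¬p) ∨ (q ∨ ¬q)), u
2. ¬□(q ∨ ¬p), u
3. ¬(q ∨ ¬q), u
4. ¬q, u
5. q, u
Accessibility: uRu
Branch closes: q and ¬q both at u.
Every branch of the negation's tableau closes; the branch above is one of them.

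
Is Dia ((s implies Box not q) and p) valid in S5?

Not valid

Tableau for the negation not Dia ((s implies Box not q) and p):
1. not Dia ((s implies Box not q) and p), w0
2. not ((s implies Box not q) and p), w0
3. not p, w0
Accessibility: w0Rw0
The negation has an open branch (countermodel exists).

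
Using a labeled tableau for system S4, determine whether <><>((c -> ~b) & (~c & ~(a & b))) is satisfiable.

Satisfiable

1. <><>((c -> ~b) & (~c & ~(a & b))), w0
2. <>((c -> ~b) & (~c & ~(a & b))), w1
3. (c -> ~b) & (~c & ~(a & b)), w2
4. c -> ~b, w2
5. ~c & ~(a & b), w2
6. ~c, w2
7. ~(a & b), w2
8. ~b, w2
Accessibility: w0Rw0, w0Rw1, w0Rw2, w1Rw1, w1Rw2, w2Rw2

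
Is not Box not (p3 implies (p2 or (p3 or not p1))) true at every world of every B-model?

Yes, valid

Tableau for the negation Box not (p3 implies (p2 or (p3 or not p1))):
1. Box not (p3 implies (p2 or (p3 or not p1))), u
2. not (p3 implies (p2 or (p3 or not p1))), u   [Box-rule on 1 via uRu]
3. p3, u   [neg-implies-rule on 2]
4. not (p2 or (p3 or not p1)), u   [neg-implies-rule on 2]
5. not p2, u   [neg-or-rule on 4]
6. not (p3 or not p1), u   [neg-or-rule on 4]
7. not p3, u   [neg-or-rule on 6]
8. p1, u   [neg-or-rule on 6]
Accessibility: uRu
Branch closes: p3 and not p3 both at u.
All branches of the negation close; one closing branch shown above.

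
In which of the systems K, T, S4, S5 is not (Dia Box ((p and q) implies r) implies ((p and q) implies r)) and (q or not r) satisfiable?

S5-tableau for the formula:
1. not (Dia Box ((p and q) implies r) implies ((p and q) implies r)) and (q or not r), w0
2. not (Dia Box ((p and q) implies r) implies ((p and q) implies r)), w0
3. q or not r, w0
4. Dia Box ((p and q) implies r), w0
5. not ((p and q) implies r), w0
6. p and q, w0
7. not r, w0
8. p, w0
9. q, w0
10. Box ((p and q) implies r), w1
11. (p and q) implies r, w0
12. (p and q) implies r, w1
13. not (p and q), w0
14. r, w1
15. not q, w0
Accessibility: w0Rw0, w0Rw1, w1Rw0, w1Rw1
Branch closes: q and not q both at w0.
Every branch closes (one shown): unsatisfiable in S5.
S4-tableau for the formula:
1. not (Dia Box ((p and q) implies r) implies ((p and q) implies r)) and (q or not r), w0
2. not (Dia Box ((p and q) implies r) implies ((p and q) implies r)), w0
3. q or not r, w0
4. Dia Box ((p and q) implies r), w0
5. not ((p and q) implies r), w0
6. p and q, w0
7. not r, w0
8. p, w0
9. q, w0
10. Box ((p and q) implies r), w1
11. (p and q) implies r, w1
12. r, w1
Accessibility: w0Rw0, w0Rw1, w1Rw1
Complete open branch: satisfiable in S4, hence also in K, T (this S4-model is also a K-model and a T-model).

K, T, S4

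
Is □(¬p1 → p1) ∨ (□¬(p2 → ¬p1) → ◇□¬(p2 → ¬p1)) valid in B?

Tableau for the negation ¬(□(¬p1 → p1) ∨ (□¬(p2 → ¬p1) → ◇□¬(p2 → ¬p1))):
1. ¬(□(¬p1 → p1) ∨ (□¬(p2 → ¬p1) → ◇□¬(p2 → ¬p1))), w0
2. ¬□(¬p1 → p1), w0
3. ¬(□¬(p2 → ¬p1) → ◇□¬(p2 → ¬p1)), w0
4. □¬(p2 → ¬p1), w0
5. ¬◇□¬(p2 → ¬p1), w0
6. ¬(p2 → ¬p1), w0
7. p2, w0
8. p1, w0
9. ¬□¬(p2 → ¬p1), w0
10. ¬(¬p1 → p1), w1
11. ¬p1, w1
12. ¬(p2 → ¬p1), w1
13. p2, w1
14. p1, w1
Accessibility: w0Rw0, w0Rw1, w1Rw0, w1Rw1
Branch closes: p1 and ¬p1 both at w1.
Every branch of the negation's tableau closes; the branch above is one of them.

Valid in B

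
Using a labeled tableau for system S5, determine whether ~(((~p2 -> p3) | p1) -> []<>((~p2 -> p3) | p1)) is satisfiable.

Unsatisfiable

1. ~(((~p2 -> p3) | p1) -> []<>((~p2 -> p3) | p1)), 0
2. (~p2 -> p3) | p1, 0
3. ~[]<>((~p2 -> p3) | p1), 0
4. ~p2 -> p3, 0
5. p3, 0
6. ~<>((~p2 -> p3) | p1), 1
7. ~((~p2 -> p3) | p1), 0
8. ~(~p2 -> p3), 0
9. ~p1, 0
10. ~p2, 0
11. ~p3, 0
Accessibility: 0R0, 0R1, 1R0, 1R1
Branch closes: p3 and ~p3 both at 0.
(One branch shown.) All branches close.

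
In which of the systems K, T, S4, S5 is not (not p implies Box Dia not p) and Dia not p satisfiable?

S4-tableau for the formula:
1. not (not p implies Box Dia not p) and Dia not p, 0
2. not (not p implies Box Dia not p), 0
3. Dia not p, 0
4. not p, 0
5. not Box Dia not p, 0
6. not p, 1
7. not Dia not p, 2
8. p, 2
Accessibility: 0R0, 0R1, 0R2, 1R1, 2R2
Complete open branch: satisfiable in S4, hence also in K, T (this S4-model is also a K-model and a T-model).
S5-tableau for the formula:
1. not (not p implies Box Dia not p) and Dia not p, 0
2. not (not p implies Box Dia not p), 0
3. Dia not p, 0
4. not p, 0
5. not Box Dia not p, 0
6. not p, 1
7. not Dia not p, 2
8. p, 0
Accessibility: 0R0, 0R1, 0R2, 1R0, 1R1, 1R2, 2R0, 2R1, 2R2
Branch closes: p and not p both at 0.
Every branch closes (one shown): unsatisfiable in S5.

K, T, S4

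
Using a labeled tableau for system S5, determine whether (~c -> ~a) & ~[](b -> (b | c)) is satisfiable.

Unsatisfiable

1. (~c -> ~a) & ~[](b -> (b | c)), w0
2. ~c -> ~a, w0
3. ~[](b -> (b | c)), w0
4. ~a, w0
5. ~(b -> (b | c)), w1
6. b, w1
7. ~(b | c), w1
8. ~b, w1
9. ~c, w1
Accessibility: w0Rw0, w0Rw1, w1Rw0, w1Rw1
Branch closes: b and ~b both at w1.
Every branch closes; the branch above is one of them.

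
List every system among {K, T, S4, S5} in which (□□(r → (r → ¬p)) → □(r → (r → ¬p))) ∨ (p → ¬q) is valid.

T-tableau for the negation ¬((□□(r → (r → ¬p)) → □(r → (r → ¬p))) ∨ (p → ¬q)):
1. ¬((□□(r → (r → ¬p)) → □(r → (r → ¬p))) ∨ (p → ¬q)), u
2. ¬(□□(r → (r → ¬p)) → □(r → (r → ¬p))), u   [¬∨-rule on 1]
3. ¬(p → ¬q), u   [¬∨-rule on 1]
4. □□(r → (r → ¬p)), u   [¬→-rule on 2]
5. ¬□(r → (r → ¬p)), u   [¬→-rule on 2]
6. p, u   [¬→-rule on 3]
7. q, u   [¬→-rule on 3]
8. □(r → (r → ¬p)), u   [□-rule on 4 via uRu]
9. r → (r → ¬p), u   [□-rule on 8 via uRu]
10. r → ¬p, u   [→-rule on 9 (branches; this branch)]
11. ¬r, u   [→-rule on 10 (branches; this branch)]
12. ¬(r → (r → ¬p)), v   [¬□-rule on 5: fresh world v, uRv]
13. r, v   [¬→-rule on 12]
14. ¬(r → ¬p), v   [¬→-rule on 12]
15. p, v   [¬→-rule on 14]
16. □(r → (r → ¬p)), v   [□-rule on 4 via uRv]
17. r → (r → ¬p), v   [□-rule on 8 via uRv]
18. r → ¬p, v   [→-rule on 17 (branches; this branch)]
19. ¬p, v   [→-rule on 18 (branches; this branch)]
Accessibility: uRu, uRv, vRv
Branch closes: p and ¬p both at v.
Every branch closes (one shown): valid in T, hence also in S4, S5 (every theorem of T is a theorem of S4 and S5).
K-tableau for the negation ¬((□□(r → (r → ¬p)) → □(r → (r → ¬p))) ∨ (p → ¬q)):
1. ¬((□□(r → (r → ¬p)) → □(r → (r → ¬p))) ∨ (p → ¬q)), u
2. ¬(□□(r → (r → ¬p)) → □(r → (r → ¬p))), u   [¬∨-rule on 1]
3. ¬(p → ¬q), u   [¬∨-rule on 1]
4. □□(r → (r → ¬p)), u   [¬→-rule on 2]
5. ¬□(r → (r → ¬p)), u   [¬→-rule on 2]
6. p, u   [¬→-rule on 3]
7. q, u   [¬→-rule on 3]
8. ¬(r → (r → ¬p)), v   [¬□-rule on 5: fresh world v, uRv]
9. r, v   [¬→-rule on 8]
10. ¬(r → ¬p), v   [¬→-rule on 8]
11. p, v   [¬→-rule on 10]
12. □(r → (r → ¬p)), v   [□-rule on 4 via uRv]
Accessibility: uRv
Complete open branch: countermodel on a K-frame, so not valid in K.

T, S4, S5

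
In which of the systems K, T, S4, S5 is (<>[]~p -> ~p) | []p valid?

S5

S5-tableau for the negation ~((<>[]~p -> ~p) | []p):
1. ~((<>[]~p -> ~p) | []p), 0
2. ~(<>[]~p -> ~p), 0
3. ~[]p, 0
4. <>[]~p, 0
5. p, 0
6. ~p, 1
7. []~p, 2
8. ~p, 0
Accessibility: 0R0, 0R1, 0R2, 1R0, 1R1, 1R2, 2R0, 2R1, 2R2
Branch closes: p and ~p both at 0.
Every branch closes (one shown): valid in S5.
S4-tableau for the negation ~((<>[]~p -> ~p) | []p):
1. ~((<>[]~p -> ~p) | []p), 0
2. ~(<>[]~p -> ~p), 0
3. ~[]p, 0
4. <>[]~p, 0
5. p, 0
6. ~p, 1
7. []~p, 2
8. ~p, 2
Accessibility: 0R0, 0R1, 0R2, 1R1, 2R2
Complete open branch: countermodel on an S4-frame, so not valid in S4, nor in K, T (the same frame is also a K-frame and a T-frame).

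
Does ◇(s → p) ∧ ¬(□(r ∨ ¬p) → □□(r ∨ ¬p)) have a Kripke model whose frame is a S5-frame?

1. ◇(s → p) ∧ ¬(□(r ∨ ¬p) → □□(r ∨ ¬p)), 0
2. ◇(s → p), 0   [∧-rule on 1]
3. ¬(□(r ∨ ¬p) → □□(r ∨ ¬p)), 0   [∧-rule on 1]
4. □(r ∨ ¬p), 0   [¬→-rule on 3]
5. ¬□□(r ∨ ¬p), 0   [¬→-rule on 3]
6. r ∨ ¬p, 0   [□-rule on 4 via 0R0]
7. ¬p, 0   [∨-rule on 6 (branches; this branch)]
8. s → p, 1   [◇-rule on 2: fresh world 1, 0R1]
9. r ∨ ¬p, 1   [□-rule on 4 via 0R1]
10. p, 1   [→-rule on 8 (branches; this branch)]
11. r, 1   [∨-rule on 9 (branches; this branch)]
12. ¬□(r ∨ ¬p), 2   [¬□-rule on 5: fresh world 2, 0R2]
13. r ∨ ¬p, 2   [□-rule on 4 via 0R2]
14. ¬p, 2   [∨-rule on 13 (branches; this branch)]
15. ¬(r ∨ ¬p), 3   [¬□-rule on 12: fresh world 3, 2R3]
16. ¬r, 3   [¬∨-rule on 15]
17. p, 3   [¬∨-rule on 15]
18. r ∨ ¬p, 3   [□-rule on 4 via 0R3]
19. ¬p, 3   [∨-rule on 18 (branches; this branch)]
Accessibility: 0R0, 0R1, 0R2, 0R3, 1R0, 1R1, 1R2, 1R3, 2R0, 2R1, 2R2, 2R3, 3R0, 3R1, 3R2, 3R3
Branch closes: p and ¬p both at 3.
(One branch shown.) All branches close.

Unsatisfiable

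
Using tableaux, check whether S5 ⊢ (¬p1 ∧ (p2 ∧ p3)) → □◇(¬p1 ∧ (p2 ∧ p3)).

Valid

Tableau for the negation ¬((¬p1 ∧ (p2 ∧ p3)) → □◇(¬p1 ∧ (p2 ∧ p3))):
1. ¬((¬p1 ∧ (p2 ∧ p3)) → □◇(¬p1 ∧ (p2 ∧ p3))), w0
2. ¬p1 ∧ (p2 ∧ p3), w0   [¬→-rule on 1]
3. ¬□◇(¬p1 ∧ (p2 ∧ p3)), w0   [¬→-rule on 1]
4. ¬p1, w0   [∧-rule on 2]
5. p2 ∧ p3, w0   [∧-rule on 2]
6. p2, w0   [∧-rule on 5]
7. p3, w0   [∧-rule on 5]
8. ¬◇(¬p1 ∧ (p2 ∧ p3)), w1   [¬□-rule on 3: fresh world w1, w0Rw1]
9. ¬(¬p1 ∧ (p2 ∧ p3)), w0   [¬◇-rule on 8 via w1Rw0]
10. ¬(¬p1 ∧ (p2 ∧ p3)), w1   [¬◇-rule on 8 via w1Rw1]
11. ¬(p2 ∧ p3), w0   [¬∧-rule on 9 (branches; this branch)]
12. ¬(p2 ∧ p3), w1   [¬∧-rule on 10 (branches; this branch)]
13. ¬p3, w0   [¬∧-rule on 11 (branches; this branch)]
Accessibility: w0Rw0, w0Rw1, w1Rw0, w1Rw1
Branch closes: p3 and ¬p3 both at w0.
Every branch of the negation's tableau closes; the branch above is one of them.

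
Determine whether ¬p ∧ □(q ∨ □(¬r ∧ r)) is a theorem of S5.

Not valid

Tableau for the negation ¬(¬p ∧ □(q ∨ □(¬r ∧ r))):
1. ¬(¬p ∧ □(q ∨ □(¬r ∧ r))), 0
2. ¬□(q ∨ □(¬r ∧ r)), 0   [¬∧-rule on 1 (branches; this branch)]
3. ¬(q ∨ □(¬r ∧ r)), 1   [¬□-rule on 2: fresh world 1, 0R1]
4. ¬q, 1   [¬∨-rule on 3]
5. ¬□(¬r ∧ r), 1   [¬∨-rule on 3]
6. ¬(¬r ∧ r), 2   [¬□-rule on 5: fresh world 2, 1R2]
7. ¬r, 2   [¬∧-rule on 6 (branches; this branch)]
Accessibility: 0R0, 0R1, 0R2, 1R0, 1R1, 1R2, 2R0, 2R1, 2R2
The negation has an open branch (countermodel exists).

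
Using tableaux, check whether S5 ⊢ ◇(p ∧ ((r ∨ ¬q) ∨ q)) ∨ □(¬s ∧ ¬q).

No, not valid

Tableau for the negation ¬(◇(p ∧ ((r ∨ ¬q) ∨ q)) ∨ □(¬s ∧ ¬q)):
1. ¬(◇(p ∧ ((r ∨ ¬q) ∨ q)) ∨ □(¬s ∧ ¬q)), w0
2. ¬◇(p ∧ ((r ∨ ¬q) ∨ q)), w0
3. ¬□(¬s ∧ ¬q), w0
4. ¬(p ∧ ((r ∨ ¬q) ∨ q)), w0
5. ¬p, w0
6. ¬(¬s ∧ ¬q), w1
7. ¬(p ∧ ((r ∨ ¬q) ∨ q)), w1
8. q, w1
9. ¬p, w1
Accessibility: w0Rw0, w0Rw1, w1Rw0, w1Rw1
The negation has an open branch (countermodel exists).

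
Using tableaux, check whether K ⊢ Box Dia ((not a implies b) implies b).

Tableau for the negation not Box Dia ((not a implies b) implies b):
1. not Box Dia ((not a implies b) implies b), w0
2. not Dia ((not a implies b) implies b), w1   [neg-Box-rule on 1: fresh world w1, w0Rw1]
Accessibility: w0Rw1
The negation has an open branch (countermodel exists).

Not valid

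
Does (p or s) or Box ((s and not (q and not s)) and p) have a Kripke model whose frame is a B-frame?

1. (p or s) or Box ((s and not (q and not s)) and p), w0
2. Box ((s and not (q and not s)) and p), w0
3. (s and not (q and not s)) and p, w0
4. s and not (q and not s), w0
5. p, w0
6. s, w0
7. not (q and not s), w0
Accessibility: w0Rw0

Yes, satisfiable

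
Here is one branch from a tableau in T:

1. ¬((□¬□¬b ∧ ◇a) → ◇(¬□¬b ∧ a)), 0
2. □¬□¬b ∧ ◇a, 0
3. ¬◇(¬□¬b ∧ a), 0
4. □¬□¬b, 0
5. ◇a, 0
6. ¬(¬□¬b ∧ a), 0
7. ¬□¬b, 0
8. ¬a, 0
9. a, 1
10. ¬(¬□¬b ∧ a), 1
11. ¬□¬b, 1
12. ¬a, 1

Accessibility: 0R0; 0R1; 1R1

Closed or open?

Yes, closed

Both a and ¬a appear at 1.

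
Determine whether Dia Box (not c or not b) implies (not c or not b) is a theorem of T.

Tableau for the negation not (Dia Box (not c or not b) implies (not c or not b)):
1. not (Dia Box (not c or not b) implies (not c or not b)), w0
2. Dia Box (not c or not b), w0
3. not (not c or not b), w0
4. c, w0
5. b, w0
6. Box (not c or not b), w1
7. not c or not b, w1
8. not b, w1
Accessibility: w0Rw0, w0Rw1, w1Rw1
The negation has an open branch (countermodel exists).

No, not valid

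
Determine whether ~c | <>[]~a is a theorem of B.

Tableau for the negation ~(~c | <>[]~a):
1. ~(~c | <>[]~a), 0
2. c, 0   [~|-rule on 1]
3. ~<>[]~a, 0   [~|-rule on 1]
4. ~[]~a, 0   [~<>-rule on 3 via 0R0]
5. a, 1   [~[]-rule on 4: fresh world 1, 0R1]
6. ~[]~a, 1   [~<>-rule on 3 via 0R1]
7. a, 2   [~[]-rule on 6: fresh world 2, 1R2]
Accessibility: 0R0, 0R1, 1R0, 1R1, 1R2, 2R1, 2R2
The negation has an open branch (countermodel exists).

No, not valid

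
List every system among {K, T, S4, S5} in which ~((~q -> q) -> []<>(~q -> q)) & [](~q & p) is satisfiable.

K-tableau for the formula:
1. ~((~q -> q) -> []<>(~q -> q)) & [](~q & p), w0
2. ~((~q -> q) -> []<>(~q -> q)), w0   [&-rule on 1]
3. [](~q & p), w0   [&-rule on 1]
4. ~q -> q, w0   [~->-rule on 2]
5. ~[]<>(~q -> q), w0   [~->-rule on 2]
6. q, w0   [->-rule on 4 (branches; this branch)]
7. ~<>(~q -> q), w1   [~[]-rule on 5: fresh world w1, w0Rw1]
8. ~q & p, w1   [[]-rule on 3 via w0Rw1]
9. ~q, w1   [&-rule on 8]
10. p, w1   [&-rule on 8]
Accessibility: w0Rw1
Complete open branch: satisfiable in K.
T-tableau for the formula:
1. ~((~q -> q) -> []<>(~q -> q)) & [](~q & p), w0
2. ~((~q -> q) -> []<>(~q -> q)), w0   [&-rule on 1]
3. [](~q & p), w0   [&-rule on 1]
4. ~q -> q, w0   [~->-rule on 2]
5. ~[]<>(~q -> q), w0   [~->-rule on 2]
6. ~q & p, w0   [[]-rule on 3 via w0Rw0]
7. ~q, w0   [&-rule on 6]
8. p, w0   [&-rule on 6]
9. q, w0   [->-rule on 4 (branches; this branch)]
Accessibility: w0Rw0
Branch closes: q and ~q both at w0.
Every branch closes (one shown): unsatisfiable in T, hence also in S4, S5 (every S4/S5-frame is a T-frame).

K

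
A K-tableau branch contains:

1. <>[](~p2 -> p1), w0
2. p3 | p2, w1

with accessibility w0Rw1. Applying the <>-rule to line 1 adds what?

a fresh world w2 with w0Rw2, and [](~p2 -> p1) at w2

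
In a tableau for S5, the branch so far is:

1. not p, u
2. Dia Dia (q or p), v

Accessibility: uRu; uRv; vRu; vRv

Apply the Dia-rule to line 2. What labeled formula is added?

a fresh world w with vRw, and Dia (q or p) at w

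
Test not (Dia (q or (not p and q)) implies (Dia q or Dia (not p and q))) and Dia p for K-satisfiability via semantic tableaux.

Unsatisfiable

1. not (Dia (q or (not p and q)) implies (Dia q or Dia (not p and q))) and Dia p, 0
2. not (Dia (q or (not p and q)) implies (Dia q or Dia (not p and q))), 0
3. Dia p, 0
4. Dia (q or (not p and q)), 0
5. not (Dia q or Dia (not p and q)), 0
6. not Dia q, 0
7. not Dia (not p and q), 0
8. p, 1
9. not q, 1
10. not (not p and q), 1
11. q or (not p and q), 2
12. not q, 2
13. not (not p and q), 2
14. not p and q, 2
15. not p, 2
16. q, 2
Accessibility: 0R1, 0R2
Branch closes: q and not q both at 2.
All branches of the tableau close; one closing branch shown above.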